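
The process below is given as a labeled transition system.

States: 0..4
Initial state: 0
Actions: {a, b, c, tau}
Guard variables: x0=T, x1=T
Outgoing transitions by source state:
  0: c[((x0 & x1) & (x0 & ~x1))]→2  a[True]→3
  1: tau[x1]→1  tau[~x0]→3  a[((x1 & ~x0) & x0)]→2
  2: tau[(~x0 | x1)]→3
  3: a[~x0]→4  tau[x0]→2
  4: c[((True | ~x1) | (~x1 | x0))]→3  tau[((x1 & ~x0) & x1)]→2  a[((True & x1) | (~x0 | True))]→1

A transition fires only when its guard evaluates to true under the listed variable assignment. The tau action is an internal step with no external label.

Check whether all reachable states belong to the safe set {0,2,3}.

Answer: INVARIANT HOLDS

Trace:
Inv-set: {0,2,3}
Reachable = {0,2,3}
  0: ok
  2: ok
  3: ok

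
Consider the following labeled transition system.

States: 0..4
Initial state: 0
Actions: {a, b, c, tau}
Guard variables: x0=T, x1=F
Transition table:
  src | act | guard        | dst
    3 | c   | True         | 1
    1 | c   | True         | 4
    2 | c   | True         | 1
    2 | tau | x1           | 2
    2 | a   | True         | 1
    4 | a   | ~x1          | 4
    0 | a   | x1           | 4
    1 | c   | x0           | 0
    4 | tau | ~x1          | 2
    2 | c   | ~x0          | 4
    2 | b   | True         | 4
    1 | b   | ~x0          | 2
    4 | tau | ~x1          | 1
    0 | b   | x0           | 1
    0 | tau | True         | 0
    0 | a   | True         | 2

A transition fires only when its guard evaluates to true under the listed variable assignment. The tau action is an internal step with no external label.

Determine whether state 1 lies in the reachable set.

Guard filter leaves 12 enabled edge(s).
depth 0: {0}
depth 1: {1,2}  now seen {0,1,2}
depth 2: {4}  now seen {0,1,2,4}
R = {0,1,2,4}
witness 1: b

Answer: REACHABLE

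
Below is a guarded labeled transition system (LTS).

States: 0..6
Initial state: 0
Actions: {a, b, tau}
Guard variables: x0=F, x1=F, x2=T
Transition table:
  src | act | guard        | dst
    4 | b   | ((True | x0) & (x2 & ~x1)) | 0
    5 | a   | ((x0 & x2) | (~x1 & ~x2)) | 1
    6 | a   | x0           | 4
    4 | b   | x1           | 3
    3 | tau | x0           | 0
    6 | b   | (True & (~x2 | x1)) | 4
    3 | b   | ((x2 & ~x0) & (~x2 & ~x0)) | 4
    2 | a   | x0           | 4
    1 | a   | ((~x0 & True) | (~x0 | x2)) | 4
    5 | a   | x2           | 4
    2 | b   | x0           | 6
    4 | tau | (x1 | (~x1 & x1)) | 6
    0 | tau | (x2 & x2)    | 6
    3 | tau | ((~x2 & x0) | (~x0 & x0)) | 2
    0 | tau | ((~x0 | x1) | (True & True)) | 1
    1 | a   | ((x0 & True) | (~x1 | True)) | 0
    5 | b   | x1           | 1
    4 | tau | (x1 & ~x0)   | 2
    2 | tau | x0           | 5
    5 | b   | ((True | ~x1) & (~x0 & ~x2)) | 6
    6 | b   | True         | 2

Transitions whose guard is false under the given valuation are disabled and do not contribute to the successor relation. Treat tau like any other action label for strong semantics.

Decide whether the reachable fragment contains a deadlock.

R = {0,1,2,4,6}
  0: tau→1  tau→6  [deg 2]
  1: a→0  a→4  [deg 2]
  2: ∅  [no exit]
  4: b→0  [deg 1]
  6: b→2  [deg 1]
witness 2: tau·b

Answer: DEADLOCK at state 2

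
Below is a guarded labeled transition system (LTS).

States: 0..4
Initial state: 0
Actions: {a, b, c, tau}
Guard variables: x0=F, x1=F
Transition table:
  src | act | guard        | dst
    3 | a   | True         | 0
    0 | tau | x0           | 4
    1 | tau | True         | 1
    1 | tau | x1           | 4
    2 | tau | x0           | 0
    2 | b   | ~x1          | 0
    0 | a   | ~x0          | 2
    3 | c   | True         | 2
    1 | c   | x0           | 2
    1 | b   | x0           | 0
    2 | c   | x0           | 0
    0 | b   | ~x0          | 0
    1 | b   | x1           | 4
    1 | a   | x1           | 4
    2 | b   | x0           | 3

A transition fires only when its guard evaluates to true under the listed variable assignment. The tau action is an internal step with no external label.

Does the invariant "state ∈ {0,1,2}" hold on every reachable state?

Inv-set: {0,1,2}
Reach set: {0,2}
  0: ok
  2: ok

Answer: INVARIANT HOLDS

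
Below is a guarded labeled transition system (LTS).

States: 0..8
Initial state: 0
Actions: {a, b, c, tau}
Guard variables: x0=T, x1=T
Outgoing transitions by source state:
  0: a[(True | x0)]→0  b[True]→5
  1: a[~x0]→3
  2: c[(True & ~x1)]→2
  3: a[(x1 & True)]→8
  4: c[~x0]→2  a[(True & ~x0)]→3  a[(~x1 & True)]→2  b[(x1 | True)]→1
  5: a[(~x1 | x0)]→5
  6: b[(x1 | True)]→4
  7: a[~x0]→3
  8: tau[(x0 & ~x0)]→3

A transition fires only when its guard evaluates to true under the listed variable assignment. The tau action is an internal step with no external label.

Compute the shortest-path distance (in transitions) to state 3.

Answer: UNREACHABLE

Trace:
Breadth-first toward 3:
  L0 = {0}
  L1 = {5}
3 never appears.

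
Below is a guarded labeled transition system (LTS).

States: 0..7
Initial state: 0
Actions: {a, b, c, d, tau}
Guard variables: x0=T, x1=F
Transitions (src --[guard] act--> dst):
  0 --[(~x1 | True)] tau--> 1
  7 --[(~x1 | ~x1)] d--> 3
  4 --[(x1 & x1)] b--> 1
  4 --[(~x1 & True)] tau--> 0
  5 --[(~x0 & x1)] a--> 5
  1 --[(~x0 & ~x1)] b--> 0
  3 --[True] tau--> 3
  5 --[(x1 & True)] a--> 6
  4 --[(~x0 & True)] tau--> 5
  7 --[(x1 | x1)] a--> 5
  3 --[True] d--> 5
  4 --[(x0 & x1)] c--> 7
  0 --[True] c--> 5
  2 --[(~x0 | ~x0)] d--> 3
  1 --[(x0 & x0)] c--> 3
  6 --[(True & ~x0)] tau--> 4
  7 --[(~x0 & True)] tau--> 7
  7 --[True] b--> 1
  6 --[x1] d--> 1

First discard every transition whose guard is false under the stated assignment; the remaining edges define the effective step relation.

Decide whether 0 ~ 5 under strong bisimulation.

Compute ~ classes (split until stable):
  π0 = {{0,1,2,3,4,5,6,7}}
  π1 = {{0},{1},{2,5,6},{3},{4},{7}}
6 equivalence class(es) (converged in 2)
[0]={0}  [5]={2,5,6}

Answer: NOT BISIMILAR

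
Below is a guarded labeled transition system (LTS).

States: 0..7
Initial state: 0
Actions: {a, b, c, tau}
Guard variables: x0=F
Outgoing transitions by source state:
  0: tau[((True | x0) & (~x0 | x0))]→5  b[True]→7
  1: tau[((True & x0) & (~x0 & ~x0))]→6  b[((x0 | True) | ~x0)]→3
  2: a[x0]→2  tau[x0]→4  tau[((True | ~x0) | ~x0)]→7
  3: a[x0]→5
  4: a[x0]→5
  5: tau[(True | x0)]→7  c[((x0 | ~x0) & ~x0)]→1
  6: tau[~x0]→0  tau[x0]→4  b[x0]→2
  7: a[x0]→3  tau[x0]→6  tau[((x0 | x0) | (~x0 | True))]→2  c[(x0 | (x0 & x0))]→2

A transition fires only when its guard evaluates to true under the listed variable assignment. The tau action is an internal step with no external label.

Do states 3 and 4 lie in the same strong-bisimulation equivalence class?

Refine partition for ~:
  round 0: {{0,1,2,3,4,5,6,7}}
  round 1: {{0},{1},{2,6,7},{3,4},{5}}
  round 2: {{0},{1},{2,7},{3,4},{5},{6}}
Fixed point at round 3; 6 class(es).
class of 3: {3,4}; class of 4: {3,4}

Answer: BISIMILAR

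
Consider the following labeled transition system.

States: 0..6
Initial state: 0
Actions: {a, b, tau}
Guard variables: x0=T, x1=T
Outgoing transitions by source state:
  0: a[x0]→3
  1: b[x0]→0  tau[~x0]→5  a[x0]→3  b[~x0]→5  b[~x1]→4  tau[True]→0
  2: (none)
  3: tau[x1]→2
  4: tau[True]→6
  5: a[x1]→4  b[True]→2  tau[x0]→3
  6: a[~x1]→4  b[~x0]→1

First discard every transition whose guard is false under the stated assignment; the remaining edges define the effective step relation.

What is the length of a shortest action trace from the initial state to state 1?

Answer: UNREACHABLE

Analysis:
Layered search for 1:
  Layer 0: {0}
  Layer 1: {3}
  Layer 2: {2}
1 never appears.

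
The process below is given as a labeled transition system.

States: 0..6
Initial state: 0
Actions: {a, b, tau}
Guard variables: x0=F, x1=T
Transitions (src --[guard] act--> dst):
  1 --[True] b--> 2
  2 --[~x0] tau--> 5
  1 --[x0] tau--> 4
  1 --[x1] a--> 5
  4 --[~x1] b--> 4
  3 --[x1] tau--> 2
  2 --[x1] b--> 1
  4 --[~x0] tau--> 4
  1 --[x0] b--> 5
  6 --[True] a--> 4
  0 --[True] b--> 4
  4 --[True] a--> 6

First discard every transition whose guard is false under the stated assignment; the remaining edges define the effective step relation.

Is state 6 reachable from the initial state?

Answer: REACHABLE

Trace:
After dropping false guards: 9 live edges.
Layer 0: {0}
Layer 1: {4}  cumulative {0,4}
Layer 2: {6}  cumulative {0,4,6}
R = {0,4,6}
witness 6: b·a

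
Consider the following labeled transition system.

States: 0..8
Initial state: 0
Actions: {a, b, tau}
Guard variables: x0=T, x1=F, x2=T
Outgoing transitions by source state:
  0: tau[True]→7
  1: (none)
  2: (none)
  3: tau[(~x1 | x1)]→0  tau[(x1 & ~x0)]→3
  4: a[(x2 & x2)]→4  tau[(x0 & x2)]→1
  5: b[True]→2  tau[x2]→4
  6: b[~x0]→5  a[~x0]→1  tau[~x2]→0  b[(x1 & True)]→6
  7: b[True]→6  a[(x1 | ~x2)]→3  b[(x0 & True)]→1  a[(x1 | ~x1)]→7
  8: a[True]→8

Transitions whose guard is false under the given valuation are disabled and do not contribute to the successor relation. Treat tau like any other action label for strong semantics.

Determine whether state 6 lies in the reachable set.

Answer: REACHABLE

Trace:
After dropping false guards: 10 live edges.
L0 = {0}
L1 = {7}  total {0,7}
L2 = {1,6}  total {0,1,6,7}
R = {0,1,6,7}
Path to 6: tau·b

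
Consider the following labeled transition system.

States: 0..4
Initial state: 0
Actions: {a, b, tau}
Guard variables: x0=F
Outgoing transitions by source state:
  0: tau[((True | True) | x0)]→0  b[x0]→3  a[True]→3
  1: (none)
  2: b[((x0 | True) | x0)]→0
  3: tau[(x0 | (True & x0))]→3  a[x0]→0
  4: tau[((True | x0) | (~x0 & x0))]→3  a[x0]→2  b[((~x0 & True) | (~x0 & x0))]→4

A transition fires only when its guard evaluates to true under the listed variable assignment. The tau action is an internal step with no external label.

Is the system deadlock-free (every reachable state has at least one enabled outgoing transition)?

Answer: DEADLOCK at state 3

Trace:
Reachable = {0,3}
  0: a→3  tau→0  [2 out]
  3: ∅  [STUCK]
Path to 3: a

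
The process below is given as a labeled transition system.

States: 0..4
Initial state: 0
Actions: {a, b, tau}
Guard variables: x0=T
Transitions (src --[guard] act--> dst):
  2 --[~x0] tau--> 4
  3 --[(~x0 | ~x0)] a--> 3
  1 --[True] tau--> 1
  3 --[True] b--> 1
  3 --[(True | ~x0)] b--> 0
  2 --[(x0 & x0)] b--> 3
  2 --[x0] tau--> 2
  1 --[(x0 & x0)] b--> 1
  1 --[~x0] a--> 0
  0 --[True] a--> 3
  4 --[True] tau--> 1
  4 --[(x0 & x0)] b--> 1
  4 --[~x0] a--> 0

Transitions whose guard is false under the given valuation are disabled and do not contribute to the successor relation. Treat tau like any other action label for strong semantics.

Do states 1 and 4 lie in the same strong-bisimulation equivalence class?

Bisimulation quotient by refinement:
  round 0: {{0,1,2,3,4}}
  round 1: {{0},{1,2,4},{3}}
  round 2: {{0},{1,4},{2},{3}}
4 equivalence class(es) (converged in 3)
1∈{1,4}, 4∈{1,4}

Answer: BISIMILAR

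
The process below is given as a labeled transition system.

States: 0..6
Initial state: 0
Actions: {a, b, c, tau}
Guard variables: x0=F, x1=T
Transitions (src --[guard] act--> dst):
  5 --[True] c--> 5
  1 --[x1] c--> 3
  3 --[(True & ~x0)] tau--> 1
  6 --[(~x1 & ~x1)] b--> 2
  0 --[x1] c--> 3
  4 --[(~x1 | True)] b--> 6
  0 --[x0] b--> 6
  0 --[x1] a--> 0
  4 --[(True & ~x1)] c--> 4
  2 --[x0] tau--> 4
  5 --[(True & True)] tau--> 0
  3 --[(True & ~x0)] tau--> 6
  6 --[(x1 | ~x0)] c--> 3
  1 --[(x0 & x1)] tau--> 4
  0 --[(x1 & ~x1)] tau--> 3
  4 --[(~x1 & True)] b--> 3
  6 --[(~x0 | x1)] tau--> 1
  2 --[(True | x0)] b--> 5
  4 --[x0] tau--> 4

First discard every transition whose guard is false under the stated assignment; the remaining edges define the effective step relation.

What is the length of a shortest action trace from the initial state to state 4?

Answer: UNREACHABLE

Working:
Breadth-first toward 4:
  Layer 0: {0}
  Layer 1: {3}
  Layer 2: {1,6}
4 never appears.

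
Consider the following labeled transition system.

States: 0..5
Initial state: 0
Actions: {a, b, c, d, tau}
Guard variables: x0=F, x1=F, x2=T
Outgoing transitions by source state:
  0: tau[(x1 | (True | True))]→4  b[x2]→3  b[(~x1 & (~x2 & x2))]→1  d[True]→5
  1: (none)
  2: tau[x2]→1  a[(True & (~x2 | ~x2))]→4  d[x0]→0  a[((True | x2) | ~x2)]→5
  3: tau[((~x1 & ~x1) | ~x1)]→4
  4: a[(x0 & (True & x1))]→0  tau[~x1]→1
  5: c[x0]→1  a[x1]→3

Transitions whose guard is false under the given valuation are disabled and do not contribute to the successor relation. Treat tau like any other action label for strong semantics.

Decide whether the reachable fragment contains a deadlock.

R = {0,1,3,4,5}
  0: b→3  d→5  tau→4  [3 out]
  1: ∅  [deadlock]
  3: tau→4  [1 out]
  4: tau→1  [1 out]
  5: ∅  [deadlock]
trace reaching 1: tau·tau

Answer: DEADLOCK at state 1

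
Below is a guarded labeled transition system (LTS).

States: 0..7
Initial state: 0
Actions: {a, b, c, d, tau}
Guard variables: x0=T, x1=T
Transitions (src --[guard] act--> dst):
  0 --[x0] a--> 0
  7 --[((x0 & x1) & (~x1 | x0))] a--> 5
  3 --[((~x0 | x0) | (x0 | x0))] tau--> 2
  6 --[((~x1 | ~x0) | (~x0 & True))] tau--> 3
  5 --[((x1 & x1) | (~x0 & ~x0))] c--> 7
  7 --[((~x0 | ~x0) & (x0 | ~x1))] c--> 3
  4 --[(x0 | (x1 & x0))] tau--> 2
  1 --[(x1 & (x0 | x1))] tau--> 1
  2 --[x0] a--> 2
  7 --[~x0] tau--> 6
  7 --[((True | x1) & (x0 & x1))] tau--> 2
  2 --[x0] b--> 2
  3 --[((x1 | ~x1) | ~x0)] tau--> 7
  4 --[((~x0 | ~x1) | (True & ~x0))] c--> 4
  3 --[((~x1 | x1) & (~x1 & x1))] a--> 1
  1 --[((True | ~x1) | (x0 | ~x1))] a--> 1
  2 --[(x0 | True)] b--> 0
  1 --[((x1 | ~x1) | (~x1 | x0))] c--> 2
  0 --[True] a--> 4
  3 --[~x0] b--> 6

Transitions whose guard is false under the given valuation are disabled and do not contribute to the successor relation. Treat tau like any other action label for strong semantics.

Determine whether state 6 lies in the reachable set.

Answer: UNREACHABLE

Trace:
After dropping false guards: 14 live edges.
Layer 0: {0}
Layer 1: {4}  cumulative {0,4}
Layer 2: {2}  cumulative {0,2,4}
Reach set: {0,2,4}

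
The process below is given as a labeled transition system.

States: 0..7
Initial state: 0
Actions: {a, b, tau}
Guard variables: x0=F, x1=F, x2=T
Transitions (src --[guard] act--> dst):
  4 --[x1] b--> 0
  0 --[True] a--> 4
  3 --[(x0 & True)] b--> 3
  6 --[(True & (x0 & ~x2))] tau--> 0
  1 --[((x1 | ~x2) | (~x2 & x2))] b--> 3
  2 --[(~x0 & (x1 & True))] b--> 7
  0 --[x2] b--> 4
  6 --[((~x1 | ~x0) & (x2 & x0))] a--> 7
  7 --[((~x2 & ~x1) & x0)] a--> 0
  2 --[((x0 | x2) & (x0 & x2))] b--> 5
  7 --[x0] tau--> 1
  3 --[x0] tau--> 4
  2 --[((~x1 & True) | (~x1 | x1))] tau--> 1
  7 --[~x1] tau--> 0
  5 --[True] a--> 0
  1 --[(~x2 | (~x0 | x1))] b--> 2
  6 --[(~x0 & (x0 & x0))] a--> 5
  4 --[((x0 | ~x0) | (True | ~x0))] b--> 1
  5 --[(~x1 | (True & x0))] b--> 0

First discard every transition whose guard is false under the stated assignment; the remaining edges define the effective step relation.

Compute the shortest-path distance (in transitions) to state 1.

Answer: 2

Analysis:
BFS to 1:
  L0 = {0}
  L1 = {4}
  L2 = {1}
depth(1)=2, e.g. a·b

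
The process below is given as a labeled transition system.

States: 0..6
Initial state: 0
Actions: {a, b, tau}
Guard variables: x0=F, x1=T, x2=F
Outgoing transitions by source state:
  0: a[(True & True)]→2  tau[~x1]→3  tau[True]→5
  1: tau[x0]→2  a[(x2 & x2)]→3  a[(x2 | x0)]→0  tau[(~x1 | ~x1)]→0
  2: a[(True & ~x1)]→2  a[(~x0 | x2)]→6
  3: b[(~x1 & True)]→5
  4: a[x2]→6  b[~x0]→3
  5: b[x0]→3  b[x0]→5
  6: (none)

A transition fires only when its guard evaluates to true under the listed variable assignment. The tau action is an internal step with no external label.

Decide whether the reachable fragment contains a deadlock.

R = {0,2,5,6}
  0: a→2  tau→5  [2 out]
  2: a→6  [1 out]
  5: ∅  [deadlock]
  6: ∅  [deadlock]
witness 5: tau

Answer: DEADLOCK at state 5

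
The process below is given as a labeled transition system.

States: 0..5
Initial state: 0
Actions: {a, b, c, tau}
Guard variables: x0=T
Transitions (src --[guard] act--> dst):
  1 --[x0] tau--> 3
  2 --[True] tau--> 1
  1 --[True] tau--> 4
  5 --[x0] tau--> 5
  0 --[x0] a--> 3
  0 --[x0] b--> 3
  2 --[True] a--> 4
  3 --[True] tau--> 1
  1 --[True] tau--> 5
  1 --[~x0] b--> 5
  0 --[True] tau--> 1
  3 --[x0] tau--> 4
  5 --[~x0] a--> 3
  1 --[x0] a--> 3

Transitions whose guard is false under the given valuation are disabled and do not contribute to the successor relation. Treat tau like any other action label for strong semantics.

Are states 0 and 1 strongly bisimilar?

Answer: NOT BISIMILAR

Trace:
Bisimulation quotient by refinement:
  P[0] = {{0,1,2,3,4,5}}
  P[1] = {{0},{1,2},{3,5},{4}}
  P[2] = {{0},{1},{2},{3},{4},{5}}
6 equivalence class(es) (converged in 3)
0∈{0}, 1∈{1}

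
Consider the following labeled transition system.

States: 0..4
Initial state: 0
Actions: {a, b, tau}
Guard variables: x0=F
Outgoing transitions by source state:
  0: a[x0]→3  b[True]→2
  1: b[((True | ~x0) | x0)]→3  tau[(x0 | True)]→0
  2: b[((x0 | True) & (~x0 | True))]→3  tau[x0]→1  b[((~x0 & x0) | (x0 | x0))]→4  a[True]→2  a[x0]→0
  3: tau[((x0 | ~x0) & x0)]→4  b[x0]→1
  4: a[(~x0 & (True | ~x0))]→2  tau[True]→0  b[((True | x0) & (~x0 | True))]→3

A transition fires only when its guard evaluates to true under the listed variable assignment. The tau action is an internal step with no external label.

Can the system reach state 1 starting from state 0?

Answer: UNREACHABLE

Analysis:
8 transition(s) survive guard evaluation.
Layer 0: {0}
Layer 1: {2}  total {0,2}
Layer 2: {3}  total {0,2,3}
Reachable = {0,2,3}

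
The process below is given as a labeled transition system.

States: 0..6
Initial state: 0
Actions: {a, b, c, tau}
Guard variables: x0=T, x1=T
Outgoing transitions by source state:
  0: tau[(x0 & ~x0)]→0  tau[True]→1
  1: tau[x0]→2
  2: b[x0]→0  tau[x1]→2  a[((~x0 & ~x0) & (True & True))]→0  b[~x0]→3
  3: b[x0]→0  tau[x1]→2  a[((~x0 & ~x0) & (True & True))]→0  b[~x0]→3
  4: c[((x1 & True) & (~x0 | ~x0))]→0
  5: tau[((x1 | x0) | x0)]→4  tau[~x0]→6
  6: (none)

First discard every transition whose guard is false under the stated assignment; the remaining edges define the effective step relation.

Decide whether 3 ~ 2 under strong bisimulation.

Answer: BISIMILAR

Analysis:
Bisimulation quotient by refinement:
  P[0] = {{0,1,2,3,4,5,6}}
  P[1] = {{0,1,5},{2,3},{4,6}}
  P[2] = {{0},{1},{2,3},{4,6},{5}}
stable after 3 split(s): 5 block(s)
[3]={2,3}  [2]={2,3}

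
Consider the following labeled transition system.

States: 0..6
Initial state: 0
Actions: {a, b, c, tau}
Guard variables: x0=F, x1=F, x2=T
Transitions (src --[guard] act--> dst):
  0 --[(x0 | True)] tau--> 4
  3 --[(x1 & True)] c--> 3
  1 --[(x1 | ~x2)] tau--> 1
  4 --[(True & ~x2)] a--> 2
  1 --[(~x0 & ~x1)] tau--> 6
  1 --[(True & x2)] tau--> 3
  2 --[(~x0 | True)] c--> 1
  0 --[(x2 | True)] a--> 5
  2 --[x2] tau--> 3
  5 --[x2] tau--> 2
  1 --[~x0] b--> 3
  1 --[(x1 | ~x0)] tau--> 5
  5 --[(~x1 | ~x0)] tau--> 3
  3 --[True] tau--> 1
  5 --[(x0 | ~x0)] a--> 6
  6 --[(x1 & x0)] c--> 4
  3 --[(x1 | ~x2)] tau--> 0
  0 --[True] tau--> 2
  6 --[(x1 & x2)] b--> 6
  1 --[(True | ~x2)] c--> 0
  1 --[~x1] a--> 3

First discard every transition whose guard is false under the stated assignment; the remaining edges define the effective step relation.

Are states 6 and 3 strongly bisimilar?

Bisimulation quotient by refinement:
  P[0] = {{0,1,2,3,4,5,6}}
  P[1] = {{0,5},{1},{2},{3},{4,6}}
  P[2] = {{0},{1},{2},{3},{4,6},{5}}
Fixed point at round 3; 6 class(es).
class of 6: {4,6}; class of 3: {3}

Answer: NOT BISIMILAR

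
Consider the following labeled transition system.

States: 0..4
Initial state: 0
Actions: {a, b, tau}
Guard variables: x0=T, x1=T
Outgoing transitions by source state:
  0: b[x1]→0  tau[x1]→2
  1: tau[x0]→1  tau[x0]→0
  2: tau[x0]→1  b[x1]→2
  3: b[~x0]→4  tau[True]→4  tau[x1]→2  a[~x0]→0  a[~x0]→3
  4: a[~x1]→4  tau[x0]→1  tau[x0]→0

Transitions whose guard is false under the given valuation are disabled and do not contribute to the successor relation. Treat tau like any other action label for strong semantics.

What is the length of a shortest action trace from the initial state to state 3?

Answer: UNREACHABLE

Analysis:
Breadth-first toward 3:
  Layer 0: {0}
  Layer 1: {2}
  Layer 2: {1}
3 never appears.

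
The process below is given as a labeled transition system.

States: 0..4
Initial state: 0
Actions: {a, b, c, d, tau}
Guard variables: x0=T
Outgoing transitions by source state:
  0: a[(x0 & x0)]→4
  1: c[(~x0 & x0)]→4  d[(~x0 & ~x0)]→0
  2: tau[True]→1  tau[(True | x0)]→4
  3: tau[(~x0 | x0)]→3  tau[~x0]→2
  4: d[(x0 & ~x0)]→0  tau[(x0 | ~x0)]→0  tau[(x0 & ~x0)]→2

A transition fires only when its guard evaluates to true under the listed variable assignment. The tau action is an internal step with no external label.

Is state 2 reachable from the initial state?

Guard filter leaves 5 enabled edge(s).
depth 0: {0}
depth 1: {4}  now seen {0,4}
Reachable = {0,4}

Answer: UNREACHABLE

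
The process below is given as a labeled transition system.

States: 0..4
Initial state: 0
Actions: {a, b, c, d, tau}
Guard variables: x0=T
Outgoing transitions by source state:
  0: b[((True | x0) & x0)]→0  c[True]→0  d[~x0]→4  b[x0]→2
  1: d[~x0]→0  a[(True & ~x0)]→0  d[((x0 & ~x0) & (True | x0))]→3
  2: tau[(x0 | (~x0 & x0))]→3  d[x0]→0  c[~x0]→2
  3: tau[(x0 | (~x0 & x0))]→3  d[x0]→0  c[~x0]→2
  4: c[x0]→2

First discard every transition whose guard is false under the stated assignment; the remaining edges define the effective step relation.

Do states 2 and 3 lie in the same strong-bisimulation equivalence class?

Answer: BISIMILAR

Analysis:
Compute ~ classes (split until stable):
  round 0: {{0,1,2,3,4}}
  round 1: {{0},{1},{2,3},{4}}
Fixed point at round 2; 4 class(es).
2∈{2,3}, 3∈{2,3}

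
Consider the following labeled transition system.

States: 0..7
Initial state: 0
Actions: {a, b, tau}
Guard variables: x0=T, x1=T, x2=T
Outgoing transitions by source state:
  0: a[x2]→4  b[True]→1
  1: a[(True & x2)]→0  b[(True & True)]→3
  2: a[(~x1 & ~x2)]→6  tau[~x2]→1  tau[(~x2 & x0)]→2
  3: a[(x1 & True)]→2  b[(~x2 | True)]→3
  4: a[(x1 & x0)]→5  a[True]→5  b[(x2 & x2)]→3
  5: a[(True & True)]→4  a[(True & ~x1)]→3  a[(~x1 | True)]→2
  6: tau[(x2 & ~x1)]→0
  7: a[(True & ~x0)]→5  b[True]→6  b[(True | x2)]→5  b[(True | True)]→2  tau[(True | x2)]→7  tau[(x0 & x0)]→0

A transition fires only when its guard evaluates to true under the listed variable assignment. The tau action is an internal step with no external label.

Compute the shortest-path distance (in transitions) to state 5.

Breadth-first toward 5:
  depth 0: {0}
  depth 1: {1,4}
  depth 2: {3,5}
5 enters at depth 2; path a·a

Answer: 2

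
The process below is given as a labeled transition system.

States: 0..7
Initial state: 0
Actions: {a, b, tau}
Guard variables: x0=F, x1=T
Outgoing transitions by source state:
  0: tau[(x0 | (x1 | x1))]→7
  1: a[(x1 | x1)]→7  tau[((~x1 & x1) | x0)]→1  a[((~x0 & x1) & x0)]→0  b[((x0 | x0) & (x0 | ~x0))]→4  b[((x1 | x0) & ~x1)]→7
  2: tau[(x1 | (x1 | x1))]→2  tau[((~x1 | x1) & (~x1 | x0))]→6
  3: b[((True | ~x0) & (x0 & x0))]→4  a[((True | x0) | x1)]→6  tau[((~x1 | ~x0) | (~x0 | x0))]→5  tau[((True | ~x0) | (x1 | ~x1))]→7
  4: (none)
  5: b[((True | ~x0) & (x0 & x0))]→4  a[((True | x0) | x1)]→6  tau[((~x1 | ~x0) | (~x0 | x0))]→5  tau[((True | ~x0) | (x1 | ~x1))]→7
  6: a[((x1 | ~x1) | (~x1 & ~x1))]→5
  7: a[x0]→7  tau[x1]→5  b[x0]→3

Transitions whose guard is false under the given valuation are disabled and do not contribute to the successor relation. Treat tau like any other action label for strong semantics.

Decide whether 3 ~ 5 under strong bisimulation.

Refine partition for ~:
  P[0] = {{0,1,2,3,4,5,6,7}}
  P[1] = {{0,2,7},{1,6},{3,5},{4}}
  P[2] = {{0,2},{1},{3,5},{4},{6},{7}}
  P[3] = {{0},{1},{2},{3,5},{4},{6},{7}}
Fixed point at round 4; 7 class(es).
class of 3: {3,5}; class of 5: {3,5}

Answer: BISIMILAR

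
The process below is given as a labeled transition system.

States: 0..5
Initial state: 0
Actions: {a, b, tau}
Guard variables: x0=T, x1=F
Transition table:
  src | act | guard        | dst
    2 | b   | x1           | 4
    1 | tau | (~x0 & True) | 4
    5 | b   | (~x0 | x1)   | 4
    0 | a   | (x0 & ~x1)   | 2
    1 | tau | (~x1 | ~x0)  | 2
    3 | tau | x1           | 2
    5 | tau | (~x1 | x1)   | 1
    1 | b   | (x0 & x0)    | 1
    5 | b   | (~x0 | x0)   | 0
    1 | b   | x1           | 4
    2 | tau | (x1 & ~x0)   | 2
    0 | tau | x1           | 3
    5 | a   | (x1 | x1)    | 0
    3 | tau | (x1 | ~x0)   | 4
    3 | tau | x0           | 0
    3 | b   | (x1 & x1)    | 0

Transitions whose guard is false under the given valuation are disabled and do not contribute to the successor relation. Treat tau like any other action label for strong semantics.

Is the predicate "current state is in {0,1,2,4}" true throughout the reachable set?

Answer: INVARIANT HOLDS

Working:
Safe = {0,1,2,4}
Reachable = {0,2}
  0: ok
  2: ok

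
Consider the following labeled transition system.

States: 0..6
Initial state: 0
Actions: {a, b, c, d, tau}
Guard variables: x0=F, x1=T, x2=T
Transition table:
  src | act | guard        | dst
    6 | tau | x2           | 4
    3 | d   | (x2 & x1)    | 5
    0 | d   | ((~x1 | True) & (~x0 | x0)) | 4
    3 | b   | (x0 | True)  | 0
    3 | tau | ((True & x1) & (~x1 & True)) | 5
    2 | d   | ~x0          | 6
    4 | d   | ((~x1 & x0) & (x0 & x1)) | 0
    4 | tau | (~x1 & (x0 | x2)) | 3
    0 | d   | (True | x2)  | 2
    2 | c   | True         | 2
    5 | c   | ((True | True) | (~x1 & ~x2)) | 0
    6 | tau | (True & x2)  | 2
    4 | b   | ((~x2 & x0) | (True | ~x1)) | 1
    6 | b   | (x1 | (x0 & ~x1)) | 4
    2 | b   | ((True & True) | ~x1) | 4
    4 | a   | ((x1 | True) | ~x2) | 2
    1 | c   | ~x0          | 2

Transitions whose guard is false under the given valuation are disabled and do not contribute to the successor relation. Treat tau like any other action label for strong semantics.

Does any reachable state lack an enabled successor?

Answer: DEADLOCK-FREE

Working:
Reach set: {0,1,2,4,6}
  0: d→2  d→4  [deg 2]
  1: c→2  [deg 1]
  2: b→4  c→2  d→6  [deg 3]
  4: a→2  b→1  [deg 2]
  6: b→4  tau→2  tau→4  [deg 3]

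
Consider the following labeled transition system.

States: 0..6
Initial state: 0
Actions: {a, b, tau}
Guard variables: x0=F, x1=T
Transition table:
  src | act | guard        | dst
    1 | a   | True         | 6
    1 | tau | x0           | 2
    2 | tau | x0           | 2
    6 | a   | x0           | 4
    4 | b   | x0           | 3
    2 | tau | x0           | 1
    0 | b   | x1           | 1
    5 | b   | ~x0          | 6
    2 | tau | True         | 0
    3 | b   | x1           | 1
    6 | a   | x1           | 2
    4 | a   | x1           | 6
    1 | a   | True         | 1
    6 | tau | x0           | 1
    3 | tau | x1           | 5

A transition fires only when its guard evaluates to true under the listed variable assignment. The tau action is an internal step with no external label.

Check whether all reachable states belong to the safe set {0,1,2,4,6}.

Answer: INVARIANT HOLDS

Analysis:
Safe = {0,1,2,4,6}
R = {0,1,2,6}
  0: ✓
  1: ✓
  2: ✓
  6: ✓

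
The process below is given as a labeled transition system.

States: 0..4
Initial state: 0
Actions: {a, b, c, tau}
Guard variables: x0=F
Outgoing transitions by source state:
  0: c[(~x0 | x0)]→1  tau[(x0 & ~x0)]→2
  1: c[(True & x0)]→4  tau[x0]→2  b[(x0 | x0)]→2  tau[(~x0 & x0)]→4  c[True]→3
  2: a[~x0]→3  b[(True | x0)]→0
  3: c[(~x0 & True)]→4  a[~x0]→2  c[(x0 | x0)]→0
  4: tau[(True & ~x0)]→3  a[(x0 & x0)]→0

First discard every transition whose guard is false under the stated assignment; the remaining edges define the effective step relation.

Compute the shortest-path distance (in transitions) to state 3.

Answer: 2

Trace:
Layered search for 3:
  L0 = {0}
  L1 = {1}
  L2 = {3}
first hit 3 at d=2 via c·c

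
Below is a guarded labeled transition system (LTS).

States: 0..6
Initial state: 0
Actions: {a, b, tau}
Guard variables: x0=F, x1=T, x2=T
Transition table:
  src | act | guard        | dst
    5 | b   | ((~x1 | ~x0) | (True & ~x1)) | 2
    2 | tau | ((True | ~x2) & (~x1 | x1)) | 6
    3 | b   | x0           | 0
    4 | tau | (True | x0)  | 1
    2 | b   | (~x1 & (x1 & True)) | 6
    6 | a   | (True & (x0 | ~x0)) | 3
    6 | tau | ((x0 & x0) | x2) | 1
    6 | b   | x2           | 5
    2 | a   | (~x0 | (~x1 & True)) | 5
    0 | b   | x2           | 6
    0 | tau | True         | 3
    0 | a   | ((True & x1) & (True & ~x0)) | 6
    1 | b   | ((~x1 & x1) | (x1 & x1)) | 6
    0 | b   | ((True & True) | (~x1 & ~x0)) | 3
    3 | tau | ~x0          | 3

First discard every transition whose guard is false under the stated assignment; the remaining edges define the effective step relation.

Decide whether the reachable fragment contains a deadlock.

Reach set: {0,1,2,3,5,6}
  0: a→6  b→3  b→6  tau→3  [4 exit(s)]
  1: b→6  [1 exit(s)]
  2: a→5  tau→6  [2 exit(s)]
  3: tau→3  [1 exit(s)]
  5: b→2  [1 exit(s)]
  6: a→3  b→5  tau→1  [3 exit(s)]

Answer: DEADLOCK-FREE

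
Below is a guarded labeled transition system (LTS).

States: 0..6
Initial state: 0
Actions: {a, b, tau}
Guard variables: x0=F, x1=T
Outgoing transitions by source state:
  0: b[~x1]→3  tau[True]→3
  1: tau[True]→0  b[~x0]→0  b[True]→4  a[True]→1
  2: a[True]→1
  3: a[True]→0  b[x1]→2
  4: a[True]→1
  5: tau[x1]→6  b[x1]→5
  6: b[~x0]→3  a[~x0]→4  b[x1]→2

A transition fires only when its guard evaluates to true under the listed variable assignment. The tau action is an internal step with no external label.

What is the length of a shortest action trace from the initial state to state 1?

BFS to 1:
  L0 = {0}
  L1 = {3}
  L2 = {2}
  L3 = {1}
first hit 1 at d=3 via tau·b·a

Answer: 3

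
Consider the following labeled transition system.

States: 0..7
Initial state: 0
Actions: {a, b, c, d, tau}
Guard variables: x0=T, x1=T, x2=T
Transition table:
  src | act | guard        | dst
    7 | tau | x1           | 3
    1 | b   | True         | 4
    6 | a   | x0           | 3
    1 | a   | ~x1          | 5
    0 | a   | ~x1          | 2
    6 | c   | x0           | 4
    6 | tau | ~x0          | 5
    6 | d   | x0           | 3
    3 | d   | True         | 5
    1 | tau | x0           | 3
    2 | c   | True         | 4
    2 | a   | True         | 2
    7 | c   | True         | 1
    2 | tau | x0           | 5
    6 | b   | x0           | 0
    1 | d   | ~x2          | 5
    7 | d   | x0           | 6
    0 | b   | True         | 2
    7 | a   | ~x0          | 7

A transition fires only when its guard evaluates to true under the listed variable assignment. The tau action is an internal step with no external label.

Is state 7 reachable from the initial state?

Answer: UNREACHABLE

Trace:
Guard filter leaves 14 enabled edge(s).
Layer 0: {0}
Layer 1: {2}  now seen {0,2}
Layer 2: {4,5}  now seen {0,2,4,5}
R = {0,2,4,5}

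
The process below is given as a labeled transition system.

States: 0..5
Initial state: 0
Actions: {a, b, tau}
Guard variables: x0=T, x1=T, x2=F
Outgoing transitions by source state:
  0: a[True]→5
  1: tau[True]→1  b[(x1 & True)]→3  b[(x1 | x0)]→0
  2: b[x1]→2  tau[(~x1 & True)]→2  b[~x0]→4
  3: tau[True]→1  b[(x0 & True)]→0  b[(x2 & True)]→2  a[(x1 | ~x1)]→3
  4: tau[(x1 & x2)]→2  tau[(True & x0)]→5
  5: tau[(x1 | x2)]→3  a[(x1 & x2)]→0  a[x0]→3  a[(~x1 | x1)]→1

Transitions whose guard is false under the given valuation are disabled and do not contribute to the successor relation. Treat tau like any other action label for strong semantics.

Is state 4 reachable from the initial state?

Answer: UNREACHABLE

Working:
Guard filter leaves 12 enabled edge(s).
Layer 0: {0}
Layer 1: {5}  now seen {0,5}
Layer 2: {1,3}  now seen {0,1,3,5}
Reachable = {0,1,3,5}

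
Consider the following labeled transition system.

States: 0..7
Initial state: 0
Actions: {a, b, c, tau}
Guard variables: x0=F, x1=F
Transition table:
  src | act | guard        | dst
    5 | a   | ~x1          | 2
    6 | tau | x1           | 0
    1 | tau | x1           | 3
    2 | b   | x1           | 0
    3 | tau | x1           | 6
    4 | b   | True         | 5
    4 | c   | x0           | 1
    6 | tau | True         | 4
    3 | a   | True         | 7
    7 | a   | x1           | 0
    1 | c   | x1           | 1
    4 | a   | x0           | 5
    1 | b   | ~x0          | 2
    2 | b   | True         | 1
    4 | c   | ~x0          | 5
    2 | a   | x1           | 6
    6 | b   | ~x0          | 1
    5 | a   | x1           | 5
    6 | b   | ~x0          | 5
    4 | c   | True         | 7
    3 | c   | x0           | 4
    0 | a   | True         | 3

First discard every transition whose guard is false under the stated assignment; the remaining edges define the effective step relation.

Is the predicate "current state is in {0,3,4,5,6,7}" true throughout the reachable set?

Inv-set: {0,3,4,5,6,7}
R = {0,3,7}
  0: safe
  3: safe
  7: safe

Answer: INVARIANT HOLDS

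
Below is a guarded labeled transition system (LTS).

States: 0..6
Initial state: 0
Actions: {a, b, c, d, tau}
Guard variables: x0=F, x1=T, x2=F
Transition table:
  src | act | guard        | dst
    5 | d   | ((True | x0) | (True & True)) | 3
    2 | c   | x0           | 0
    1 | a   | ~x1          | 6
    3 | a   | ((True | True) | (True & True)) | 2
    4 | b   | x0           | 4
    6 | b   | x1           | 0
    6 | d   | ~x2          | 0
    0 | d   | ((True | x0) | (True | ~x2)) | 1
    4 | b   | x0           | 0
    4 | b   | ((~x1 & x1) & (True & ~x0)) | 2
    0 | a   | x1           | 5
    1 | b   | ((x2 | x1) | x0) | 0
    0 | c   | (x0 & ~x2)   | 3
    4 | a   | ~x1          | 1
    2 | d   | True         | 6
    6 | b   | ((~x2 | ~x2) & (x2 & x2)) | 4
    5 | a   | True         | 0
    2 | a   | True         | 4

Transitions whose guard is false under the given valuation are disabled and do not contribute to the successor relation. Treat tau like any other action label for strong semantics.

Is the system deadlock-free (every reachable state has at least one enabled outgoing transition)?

Answer: DEADLOCK at state 4

Working:
Reachable = {0,1,2,3,4,5,6}
  0: a→5  d→1  [deg 2]
  1: b→0  [deg 1]
  2: a→4  d→6  [deg 2]
  3: a→2  [deg 1]
  4: ∅  [no exit]
  5: a→0  d→3  [deg 2]
  6: b→0  d→0  [deg 2]
trace reaching 4: a·d·a·a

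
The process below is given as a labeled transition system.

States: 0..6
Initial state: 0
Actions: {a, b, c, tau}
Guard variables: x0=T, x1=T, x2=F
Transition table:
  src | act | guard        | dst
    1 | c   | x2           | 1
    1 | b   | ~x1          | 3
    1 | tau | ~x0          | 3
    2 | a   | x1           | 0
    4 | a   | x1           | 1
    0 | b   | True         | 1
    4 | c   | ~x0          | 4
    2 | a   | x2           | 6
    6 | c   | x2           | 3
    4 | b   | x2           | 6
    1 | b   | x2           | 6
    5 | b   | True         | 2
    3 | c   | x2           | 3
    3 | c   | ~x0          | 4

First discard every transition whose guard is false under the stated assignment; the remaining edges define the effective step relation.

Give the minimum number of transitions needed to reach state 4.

Layered search for 4:
  L0 = {0}
  L1 = {1}
4 never appears.

Answer: UNREACHABLE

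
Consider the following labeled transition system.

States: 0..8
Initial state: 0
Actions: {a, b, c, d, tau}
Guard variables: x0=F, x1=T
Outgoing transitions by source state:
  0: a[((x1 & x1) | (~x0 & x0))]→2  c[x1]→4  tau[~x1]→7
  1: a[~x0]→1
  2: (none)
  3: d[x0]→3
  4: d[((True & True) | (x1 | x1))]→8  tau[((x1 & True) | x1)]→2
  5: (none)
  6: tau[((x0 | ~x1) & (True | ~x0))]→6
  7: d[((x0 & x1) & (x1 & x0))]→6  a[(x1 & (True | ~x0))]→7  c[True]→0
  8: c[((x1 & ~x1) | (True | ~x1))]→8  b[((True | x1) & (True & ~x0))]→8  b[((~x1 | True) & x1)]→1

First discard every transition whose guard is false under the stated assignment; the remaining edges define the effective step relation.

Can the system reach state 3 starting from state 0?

Guard filter leaves 10 enabled edge(s).
L0 = {0}
L1 = {2,4}  total {0,2,4}
L2 = {8}  total {0,2,4,8}
L3 = {1}  total {0,1,2,4,8}
Reach set: {0,1,2,4,8}

Answer: UNREACHABLE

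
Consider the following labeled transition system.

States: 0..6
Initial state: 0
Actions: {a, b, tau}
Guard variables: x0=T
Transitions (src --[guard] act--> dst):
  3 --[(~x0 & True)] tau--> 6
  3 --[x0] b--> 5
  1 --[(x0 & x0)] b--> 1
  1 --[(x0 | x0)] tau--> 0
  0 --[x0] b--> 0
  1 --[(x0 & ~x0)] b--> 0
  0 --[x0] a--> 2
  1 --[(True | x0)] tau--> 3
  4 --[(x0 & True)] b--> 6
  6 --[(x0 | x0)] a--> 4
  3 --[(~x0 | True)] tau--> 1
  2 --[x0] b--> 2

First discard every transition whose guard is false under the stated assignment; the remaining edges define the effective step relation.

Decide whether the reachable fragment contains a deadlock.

Answer: DEADLOCK-FREE

Analysis:
R = {0,2}
  0: a→2  b→0  [2 exit(s)]
  2: b→2  [1 exit(s)]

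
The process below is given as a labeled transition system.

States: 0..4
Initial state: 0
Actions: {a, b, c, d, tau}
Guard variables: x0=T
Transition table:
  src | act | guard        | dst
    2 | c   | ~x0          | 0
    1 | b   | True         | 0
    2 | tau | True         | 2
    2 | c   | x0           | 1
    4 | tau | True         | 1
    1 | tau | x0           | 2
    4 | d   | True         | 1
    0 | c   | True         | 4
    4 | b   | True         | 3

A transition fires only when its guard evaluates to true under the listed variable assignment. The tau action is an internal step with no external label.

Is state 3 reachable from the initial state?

Answer: REACHABLE

Working:
After dropping false guards: 8 live edges.
depth 0: {0}
depth 1: {4}  now seen {0,4}
depth 2: {1,3}  now seen {0,1,3,4}
depth 3: {2}  now seen {0,1,2,3,4}
Reach set: {0,1,2,3,4}
Path to 3: c·b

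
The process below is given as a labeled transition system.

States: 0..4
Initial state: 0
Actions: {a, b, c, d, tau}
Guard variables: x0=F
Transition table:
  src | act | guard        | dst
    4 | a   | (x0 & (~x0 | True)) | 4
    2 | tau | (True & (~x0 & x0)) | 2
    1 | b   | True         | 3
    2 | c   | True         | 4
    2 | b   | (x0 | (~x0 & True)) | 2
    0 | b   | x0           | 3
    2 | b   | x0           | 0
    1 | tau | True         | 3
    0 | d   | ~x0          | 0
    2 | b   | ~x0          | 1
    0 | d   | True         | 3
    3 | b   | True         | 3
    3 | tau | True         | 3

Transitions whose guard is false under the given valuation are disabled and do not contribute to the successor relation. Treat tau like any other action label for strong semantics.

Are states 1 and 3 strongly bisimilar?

Answer: BISIMILAR

Working:
Compute ~ classes (split until stable):
  π0 = {{0,1,2,3,4}}
  π1 = {{0},{1,3},{2},{4}}
Fixed point at round 2; 4 class(es).
1∈{1,3}, 3∈{1,3}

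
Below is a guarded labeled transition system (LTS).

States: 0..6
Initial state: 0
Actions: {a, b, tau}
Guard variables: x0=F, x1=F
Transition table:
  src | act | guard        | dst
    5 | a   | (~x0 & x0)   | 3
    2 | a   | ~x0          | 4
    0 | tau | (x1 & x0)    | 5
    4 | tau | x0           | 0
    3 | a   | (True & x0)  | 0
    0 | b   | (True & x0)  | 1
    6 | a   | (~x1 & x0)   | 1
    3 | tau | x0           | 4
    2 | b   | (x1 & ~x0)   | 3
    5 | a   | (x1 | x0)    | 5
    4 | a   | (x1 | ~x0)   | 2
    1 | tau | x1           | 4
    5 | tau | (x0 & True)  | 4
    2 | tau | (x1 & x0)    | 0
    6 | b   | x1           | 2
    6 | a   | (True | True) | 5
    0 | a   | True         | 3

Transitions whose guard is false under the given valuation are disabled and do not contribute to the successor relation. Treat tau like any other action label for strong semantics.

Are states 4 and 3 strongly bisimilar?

Answer: NOT BISIMILAR

Working:
Refine partition for ~:
  P[0] = {{0,1,2,3,4,5,6}}
  P[1] = {{0,2,4,6},{1,3,5}}
  P[2] = {{0,6},{1,3,5},{2,4}}
stable after 3 split(s): 3 block(s)
class of 4: {2,4}; class of 3: {1,3,5}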